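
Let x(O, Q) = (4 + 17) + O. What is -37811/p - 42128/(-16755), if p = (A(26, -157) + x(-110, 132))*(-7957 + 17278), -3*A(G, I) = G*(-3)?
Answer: 8457351283/3279640455 ≈ 2.5787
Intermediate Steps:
A(G, I) = G (A(G, I) = -G*(-3)/3 = -(-1)*G = G)
x(O, Q) = 21 + O
p = -587223 (p = (26 + (21 - 110))*(-7957 + 17278) = (26 - 89)*9321 = -63*9321 = -587223)
-37811/p - 42128/(-16755) = -37811/(-587223) - 42128/(-16755) = -37811*(-1/587223) - 42128*(-1/16755) = 37811/587223 + 42128/16755 = 8457351283/3279640455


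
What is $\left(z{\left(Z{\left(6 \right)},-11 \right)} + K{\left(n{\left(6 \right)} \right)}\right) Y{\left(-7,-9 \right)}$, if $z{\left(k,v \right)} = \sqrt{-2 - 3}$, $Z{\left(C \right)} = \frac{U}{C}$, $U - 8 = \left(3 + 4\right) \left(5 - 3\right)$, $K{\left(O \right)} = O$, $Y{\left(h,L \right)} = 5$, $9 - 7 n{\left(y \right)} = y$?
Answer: $\frac{15}{7} + 5 i \sqrt{5} \approx 2.1429 + 11.18 i$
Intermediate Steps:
$n{\left(y \right)} = \frac{9}{7} - \frac{y}{7}$
$U = 22$ ($U = 8 + \left(3 + 4\right) \left(5 - 3\right) = 8 + 7 \cdot 2 = 8 + 14 = 22$)
$Z{\left(C \right)} = \frac{22}{C}$
$z{\left(k,v \right)} = i \sqrt{5}$ ($z{\left(k,v \right)} = \sqrt{-5} = i \sqrt{5}$)
$\left(z{\left(Z{\left(6 \right)},-11 \right)} + K{\left(n{\left(6 \right)} \right)}\right) Y{\left(-7,-9 \right)} = \left(i \sqrt{5} + \left(\frac{9}{7} - \frac{6}{7}\right)\right) 5 = \left(i \sqrt{5} + \frac{3}{7}\right) 5 = \left(\frac{3}{7} + i \sqrt{5}\right) 5 = \frac{15}{7} + 5 i \sqrt{5}$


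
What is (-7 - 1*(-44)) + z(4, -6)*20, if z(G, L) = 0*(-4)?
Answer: 37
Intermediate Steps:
z(G, L) = 0
(-7 - 1*(-44)) + z(4, -6)*20 = (-7 - 1*(-44)) + 0*20 = (-7 + 44) + 0 = 37 + 0 = 37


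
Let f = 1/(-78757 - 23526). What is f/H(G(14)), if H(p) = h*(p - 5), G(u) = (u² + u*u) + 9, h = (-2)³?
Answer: 1/324032544 ≈ 3.0861e-9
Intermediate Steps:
h = -8
G(u) = 9 + 2*u² (G(u) = (u² + u²) + 9 = 2*u² + 9 = 9 + 2*u²)
H(p) = 40 - 8*p (H(p) = -8*(p - 5) = -8*(-5 + p) = 40 - 8*p)
f = -1/102283 (f = 1/(-102283) = -1/102283 ≈ -9.7768e-6)
f/H(G(14)) = -1/(102283*(40 - 8*(9 + 2*14²))) = -1/(102283*(40 - 8*(9 + 2*196))) = -1/(102283*(40 - 8*(9 + 392))) = -1/(102283*(40 - 8*401)) = -1/(102283*(40 - 3208)) = -1/102283/(-3168) = -1/102283*(-1/3168) = 1/324032544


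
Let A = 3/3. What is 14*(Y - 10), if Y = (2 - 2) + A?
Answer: -126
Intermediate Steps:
A = 1 (A = 3*(⅓) = 1)
Y = 1 (Y = (2 - 2) + 1 = 0 + 1 = 1)
14*(Y - 10) = 14*(1 - 10) = 14*(-9) = -126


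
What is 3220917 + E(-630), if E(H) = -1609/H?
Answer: 2029179319/630 ≈ 3.2209e+6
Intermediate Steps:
3220917 + E(-630) = 3220917 - 1609/(-630) = 3220917 - 1609*(-1/630) = 3220917 + 1609/630 = 2029179319/630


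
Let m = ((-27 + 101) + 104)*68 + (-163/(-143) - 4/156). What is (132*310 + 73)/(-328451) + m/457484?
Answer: -3169817667077/32231001077418 ≈ -0.098347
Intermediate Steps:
m = 5193094/429 (m = (74 + 104)*68 + (-163*(-1/143) - 4*1/156) = 178*68 + (163/143 - 1/39) = 12104 + 478/429 = 5193094/429 ≈ 12105.)
(132*310 + 73)/(-328451) + m/457484 = (132*310 + 73)/(-328451) + (5193094/429)/457484 = (40920 + 73)*(-1/328451) + (5193094/429)*(1/457484) = 40993*(-1/328451) + 2596547/98130318 = -40993/328451 + 2596547/98130318 = -3169817667077/32231001077418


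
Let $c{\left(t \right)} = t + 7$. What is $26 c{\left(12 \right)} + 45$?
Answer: $539$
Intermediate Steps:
$c{\left(t \right)} = 7 + t$
$26 c{\left(12 \right)} + 45 = 26 \left(7 + 12\right) + 45 = 26 \cdot 19 + 45 = 494 + 45 = 539$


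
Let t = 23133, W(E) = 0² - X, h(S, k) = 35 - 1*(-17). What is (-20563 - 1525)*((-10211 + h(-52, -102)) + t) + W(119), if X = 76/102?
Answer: -14615055350/51 ≈ -2.8657e+8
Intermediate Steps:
h(S, k) = 52 (h(S, k) = 35 + 17 = 52)
X = 38/51 (X = 76*(1/102) = 38/51 ≈ 0.74510)
W(E) = -38/51 (W(E) = 0² - 1*38/51 = 0 - 38/51 = -38/51)
(-20563 - 1525)*((-10211 + h(-52, -102)) + t) + W(119) = (-20563 - 1525)*((-10211 + 52) + 23133) - 38/51 = -22088*(-10159 + 23133) - 38/51 = -22088*12974 - 38/51 = -286569712 - 38/51 = -14615055350/51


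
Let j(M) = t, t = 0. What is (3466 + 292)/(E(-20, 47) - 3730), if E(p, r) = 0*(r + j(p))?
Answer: -1879/1865 ≈ -1.0075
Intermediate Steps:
j(M) = 0
E(p, r) = 0 (E(p, r) = 0*(r + 0) = 0*r = 0)
(3466 + 292)/(E(-20, 47) - 3730) = (3466 + 292)/(0 - 3730) = 3758/(-3730) = 3758*(-1/3730) = -1879/1865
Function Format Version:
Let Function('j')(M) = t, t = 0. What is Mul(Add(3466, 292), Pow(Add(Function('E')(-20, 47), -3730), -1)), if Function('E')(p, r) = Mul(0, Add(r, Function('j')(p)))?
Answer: Rational(-1879, 1865) ≈ -1.0075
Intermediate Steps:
Function('j')(M) = 0
Function('E')(p, r) = 0 (Function('E')(p, r) = Mul(0, Add(r, 0)) = Mul(0, r) = 0)
Mul(Add(3466, 292), Pow(Add(Function('E')(-20, 47), -3730), -1)) = Mul(Add(3466, 292), Pow(Add(0, -3730), -1)) = Mul(3758, Pow(-3730, -1)) = Mul(3758, Rational(-1, 3730)) = Rational(-1879, 1865)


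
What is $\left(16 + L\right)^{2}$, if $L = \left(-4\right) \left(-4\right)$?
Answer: $1024$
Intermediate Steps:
$L = 16$
$\left(16 + L\right)^{2} = \left(16 + 16\right)^{2} = 32^{2} = 1024$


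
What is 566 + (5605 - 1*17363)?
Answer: -11192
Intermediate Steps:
566 + (5605 - 1*17363) = 566 + (5605 - 17363) = 566 - 11758 = -11192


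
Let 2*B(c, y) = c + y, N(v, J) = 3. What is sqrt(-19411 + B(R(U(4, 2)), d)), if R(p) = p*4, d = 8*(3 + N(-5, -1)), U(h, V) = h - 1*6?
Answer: I*sqrt(19391) ≈ 139.25*I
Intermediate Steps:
U(h, V) = -6 + h (U(h, V) = h - 6 = -6 + h)
d = 48 (d = 8*(3 + 3) = 8*6 = 48)
R(p) = 4*p
B(c, y) = c/2 + y/2 (B(c, y) = (c + y)/2 = c/2 + y/2)
sqrt(-19411 + B(R(U(4, 2)), d)) = sqrt(-19411 + ((4*(-6 + 4))/2 + (1/2)*48)) = sqrt(-19411 + ((4*(-2))/2 + 24)) = sqrt(-19411 + ((1/2)*(-8) + 24)) = sqrt(-19411 + (-4 + 24)) = sqrt(-19411 + 20) = sqrt(-19391) = I*sqrt(19391)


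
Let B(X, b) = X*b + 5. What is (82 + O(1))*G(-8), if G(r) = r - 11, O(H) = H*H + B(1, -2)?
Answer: -1634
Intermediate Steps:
B(X, b) = 5 + X*b
O(H) = 3 + H² (O(H) = H*H + (5 + 1*(-2)) = H² + (5 - 2) = H² + 3 = 3 + H²)
G(r) = -11 + r
(82 + O(1))*G(-8) = (82 + (3 + 1²))*(-11 - 8) = (82 + (3 + 1))*(-19) = (82 + 4)*(-19) = 86*(-19) = -1634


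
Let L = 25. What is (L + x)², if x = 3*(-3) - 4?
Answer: 144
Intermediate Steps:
x = -13 (x = -9 - 4 = -13)
(L + x)² = (25 - 13)² = 12² = 144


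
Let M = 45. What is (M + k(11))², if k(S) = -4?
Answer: 1681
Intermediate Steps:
(M + k(11))² = (45 - 4)² = 41² = 1681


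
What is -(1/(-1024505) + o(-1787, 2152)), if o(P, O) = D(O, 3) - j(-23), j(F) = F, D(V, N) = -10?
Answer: -13318564/1024505 ≈ -13.000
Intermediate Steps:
o(P, O) = 13 (o(P, O) = -10 - 1*(-23) = -10 + 23 = 13)
-(1/(-1024505) + o(-1787, 2152)) = -(1/(-1024505) + 13) = -(-1/1024505 + 13) = -1*13318564/1024505 = -13318564/1024505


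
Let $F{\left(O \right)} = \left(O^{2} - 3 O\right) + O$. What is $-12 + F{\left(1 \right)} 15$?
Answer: $-27$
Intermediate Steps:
$F{\left(O \right)} = O^{2} - 2 O$
$-12 + F{\left(1 \right)} 15 = -12 + 1 \left(-2 + 1\right) 15 = -12 + 1 \left(-1\right) 15 = -12 - 15 = -27$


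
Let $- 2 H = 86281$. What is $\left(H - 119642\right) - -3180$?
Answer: $- \frac{319205}{2} \approx -1.596 \cdot 10^{5}$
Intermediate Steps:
$H = - \frac{86281}{2}$ ($H = \left(- \frac{1}{2}\right) 86281 = - \frac{86281}{2} \approx -43141.0$)
$\left(H - 119642\right) - -3180 = \left(- \frac{86281}{2} - 119642\right) - -3180 = - \frac{325565}{2} + 3180 = - \frac{319205}{2}$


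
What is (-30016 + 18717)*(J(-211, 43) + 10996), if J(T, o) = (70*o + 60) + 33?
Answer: -159304601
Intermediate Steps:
J(T, o) = 93 + 70*o (J(T, o) = (60 + 70*o) + 33 = 93 + 70*o)
(-30016 + 18717)*(J(-211, 43) + 10996) = (-30016 + 18717)*((93 + 70*43) + 10996) = -11299*((93 + 3010) + 10996) = -11299*(3103 + 10996) = -11299*14099 = -159304601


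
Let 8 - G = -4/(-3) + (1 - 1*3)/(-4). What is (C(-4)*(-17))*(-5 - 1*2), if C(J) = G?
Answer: 4403/6 ≈ 733.83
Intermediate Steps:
G = 37/6 (G = 8 - (-4/(-3) + (1 - 1*3)/(-4)) = 8 - (-4*(-1/3) + (1 - 3)*(-1/4)) = 8 - (4/3 - 2*(-1/4)) = 8 - (4/3 + 1/2) = 8 - 1*11/6 = 8 - 11/6 = 37/6 ≈ 6.1667)
C(J) = 37/6
(C(-4)*(-17))*(-5 - 1*2) = ((37/6)*(-17))*(-5 - 1*2) = -629*(-5 - 2)/6 = -629/6*(-7) = 4403/6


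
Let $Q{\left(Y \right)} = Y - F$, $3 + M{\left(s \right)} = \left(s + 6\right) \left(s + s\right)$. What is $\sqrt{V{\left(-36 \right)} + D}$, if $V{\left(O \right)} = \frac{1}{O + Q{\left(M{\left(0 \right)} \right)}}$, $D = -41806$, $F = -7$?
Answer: $\frac{i \sqrt{2675586}}{8} \approx 204.47 i$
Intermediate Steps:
$M{\left(s \right)} = -3 + 2 s \left(6 + s\right)$ ($M{\left(s \right)} = -3 + \left(s + 6\right) \left(s + s\right) = -3 + \left(6 + s\right) 2 s = -3 + 2 s \left(6 + s\right)$)
$Q{\left(Y \right)} = 7 + Y$ ($Q{\left(Y \right)} = Y - -7 = Y + 7 = 7 + Y$)
$V{\left(O \right)} = \frac{1}{4 + O}$ ($V{\left(O \right)} = \frac{1}{O + \left(7 + \left(-3 + 2 \cdot 0^{2} + 12 \cdot 0\right)\right)} = \frac{1}{O + \left(7 + \left(-3 + 2 \cdot 0 + 0\right)\right)} = \frac{1}{O + \left(7 + \left(-3 + 0 + 0\right)\right)} = \frac{1}{O + \left(7 - 3\right)} = \frac{1}{O + 4} = \frac{1}{4 + O}$)
$\sqrt{V{\left(-36 \right)} + D} = \sqrt{\frac{1}{4 - 36} - 41806} = \sqrt{\frac{1}{-32} - 41806} = \sqrt{- \frac{1}{32} - 41806} = \sqrt{- \frac{1337793}{32}} = \frac{i \sqrt{2675586}}{8}$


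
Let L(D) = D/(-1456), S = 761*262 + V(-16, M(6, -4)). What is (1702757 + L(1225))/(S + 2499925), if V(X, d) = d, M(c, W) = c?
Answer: 354173281/561457104 ≈ 0.63081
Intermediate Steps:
S = 199388 (S = 761*262 + 6 = 199382 + 6 = 199388)
L(D) = -D/1456 (L(D) = D*(-1/1456) = -D/1456)
(1702757 + L(1225))/(S + 2499925) = (1702757 - 1/1456*1225)/(199388 + 2499925) = (1702757 - 175/208)/2699313 = (354173281/208)*(1/2699313) = 354173281/561457104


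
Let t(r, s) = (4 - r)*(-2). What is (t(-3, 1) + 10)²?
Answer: 16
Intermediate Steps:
t(r, s) = -8 + 2*r
(t(-3, 1) + 10)² = ((-8 + 2*(-3)) + 10)² = ((-8 - 6) + 10)² = (-14 + 10)² = (-4)² = 16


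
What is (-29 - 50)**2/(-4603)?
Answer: -6241/4603 ≈ -1.3559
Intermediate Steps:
(-29 - 50)**2/(-4603) = (-79)**2*(-1/4603) = 6241*(-1/4603) = -6241/4603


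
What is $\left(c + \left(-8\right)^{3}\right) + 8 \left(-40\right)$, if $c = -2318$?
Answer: $-3150$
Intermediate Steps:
$\left(c + \left(-8\right)^{3}\right) + 8 \left(-40\right) = \left(-2318 + \left(-8\right)^{3}\right) + 8 \left(-40\right) = \left(-2318 - 512\right) - 320 = -2830 - 320 = -3150$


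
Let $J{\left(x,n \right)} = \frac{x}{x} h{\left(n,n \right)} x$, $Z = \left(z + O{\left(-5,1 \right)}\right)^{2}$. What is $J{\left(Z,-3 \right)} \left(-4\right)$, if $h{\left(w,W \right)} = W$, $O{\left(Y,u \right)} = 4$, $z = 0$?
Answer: $192$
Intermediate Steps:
$Z = 16$ ($Z = \left(0 + 4\right)^{2} = 4^{2} = 16$)
$J{\left(x,n \right)} = n x$ ($J{\left(x,n \right)} = \frac{x}{x} n x = 1 n x = n x$)
$J{\left(Z,-3 \right)} \left(-4\right) = \left(-3\right) 16 \left(-4\right) = \left(-48\right) \left(-4\right) = 192$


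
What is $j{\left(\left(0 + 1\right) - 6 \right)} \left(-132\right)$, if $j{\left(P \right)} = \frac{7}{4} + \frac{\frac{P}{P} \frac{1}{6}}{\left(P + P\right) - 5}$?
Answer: $- \frac{3443}{15} \approx -229.53$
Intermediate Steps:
$j{\left(P \right)} = \frac{7}{4} + \frac{1}{6 \left(-5 + 2 P\right)}$ ($j{\left(P \right)} = 7 \cdot \frac{1}{4} + \frac{1 \cdot \frac{1}{6}}{2 P - 5} = \frac{7}{4} + \frac{1}{6 \left(-5 + 2 P\right)}$)
$j{\left(\left(0 + 1\right) - 6 \right)} \left(-132\right) = \frac{-103 + 42 \left(\left(0 + 1\right) - 6\right)}{12 \left(-5 + 2 \left(\left(0 + 1\right) - 6\right)\right)} \left(-132\right) = \frac{-103 + 42 \left(1 - 6\right)}{12 \left(-5 + 2 \left(1 - 6\right)\right)} \left(-132\right) = \frac{-103 + 42 \left(-5\right)}{12 \left(-5 + 2 \left(-5\right)\right)} \left(-132\right) = \frac{-103 - 210}{12 \left(-5 - 10\right)} \left(-132\right) = \frac{1}{12} \frac{1}{-15} \left(-313\right) \left(-132\right) = \frac{1}{12} \left(- \frac{1}{15}\right) \left(-313\right) \left(-132\right) = \frac{313}{180} \left(-132\right) = - \frac{3443}{15}$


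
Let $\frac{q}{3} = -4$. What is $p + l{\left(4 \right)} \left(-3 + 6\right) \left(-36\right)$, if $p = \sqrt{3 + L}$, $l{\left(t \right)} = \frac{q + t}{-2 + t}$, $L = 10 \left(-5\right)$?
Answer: $432 + i \sqrt{47} \approx 432.0 + 6.8557 i$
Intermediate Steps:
$q = -12$ ($q = 3 \left(-4\right) = -12$)
$L = -50$
$l{\left(t \right)} = \frac{-12 + t}{-2 + t}$
$p = i \sqrt{47}$ ($p = \sqrt{3 - 50} = \sqrt{-47} = i \sqrt{47} \approx 6.8557 i$)
$p + l{\left(4 \right)} \left(-3 + 6\right) \left(-36\right) = i \sqrt{47} + \frac{-12 + 4}{-2 + 4} \left(-3 + 6\right) \left(-36\right) = i \sqrt{47} + \frac{1}{2} \left(-8\right) 3 \left(-36\right) = i \sqrt{47} + \left(-4\right) 3 \left(-36\right) = i \sqrt{47} - -432 = i \sqrt{47} + 432 = 432 + i \sqrt{47}$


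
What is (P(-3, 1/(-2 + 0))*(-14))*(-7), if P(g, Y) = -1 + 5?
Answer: 392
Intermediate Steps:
P(g, Y) = 4
(P(-3, 1/(-2 + 0))*(-14))*(-7) = (4*(-14))*(-7) = -56*(-7) = 392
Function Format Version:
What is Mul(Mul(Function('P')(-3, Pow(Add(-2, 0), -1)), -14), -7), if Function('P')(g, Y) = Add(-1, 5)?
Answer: 392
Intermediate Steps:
Function('P')(g, Y) = 4
Mul(Mul(Function('P')(-3, Pow(Add(-2, 0), -1)), -14), -7) = Mul(Mul(4, -14), -7) = Mul(-56, -7) = 392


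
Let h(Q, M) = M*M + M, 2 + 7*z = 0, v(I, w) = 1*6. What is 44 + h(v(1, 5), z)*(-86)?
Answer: 3016/49 ≈ 61.551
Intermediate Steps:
v(I, w) = 6
z = -2/7 (z = -2/7 + (⅐)*0 = -2/7 + 0 = -2/7 ≈ -0.28571)
h(Q, M) = M + M² (h(Q, M) = M² + M = M + M²)
44 + h(v(1, 5), z)*(-86) = 44 - 2*(1 - 2/7)/7*(-86) = 44 - 2/7*5/7*(-86) = 44 - 10/49*(-86) = 44 + 860/49 = 3016/49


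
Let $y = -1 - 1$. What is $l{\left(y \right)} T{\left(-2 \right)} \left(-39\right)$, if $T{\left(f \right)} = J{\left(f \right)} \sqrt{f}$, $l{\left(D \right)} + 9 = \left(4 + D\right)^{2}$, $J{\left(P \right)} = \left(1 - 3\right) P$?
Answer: $780 i \sqrt{2} \approx 1103.1 i$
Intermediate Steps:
$J{\left(P \right)} = - 2 P$
$y = -2$
$l{\left(D \right)} = -9 + \left(4 + D\right)^{2}$
$T{\left(f \right)} = - 2 f^{\frac{3}{2}}$ ($T{\left(f \right)} = - 2 f \sqrt{f} = - 2 f^{\frac{3}{2}}$)
$l{\left(y \right)} T{\left(-2 \right)} \left(-39\right) = \left(-9 + \left(4 - 2\right)^{2}\right) \left(- 2 \left(-2\right)^{\frac{3}{2}}\right) \left(-39\right) = \left(-9 + 2^{2}\right) \left(- 2 \left(- 2 i \sqrt{2}\right)\right) \left(-39\right) = \left(-9 + 4\right) 4 i \sqrt{2} \left(-39\right) = - 5 \cdot 4 i \sqrt{2} \left(-39\right) = - 20 i \sqrt{2} \left(-39\right) = 780 i \sqrt{2}$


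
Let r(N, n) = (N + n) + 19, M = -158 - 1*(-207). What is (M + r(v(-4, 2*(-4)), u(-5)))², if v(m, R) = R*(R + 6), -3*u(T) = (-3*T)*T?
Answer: 11881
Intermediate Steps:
u(T) = T² (u(T) = -(-3*T)*T/3 = -(-1)*T² = T²)
v(m, R) = R*(6 + R)
M = 49 (M = -158 + 207 = 49)
r(N, n) = 19 + N + n
(M + r(v(-4, 2*(-4)), u(-5)))² = (49 + (19 + (2*(-4))*(6 + 2*(-4)) + (-5)²))² = (49 + (19 - 8*(6 - 8) + 25))² = (49 + (19 - 8*(-2) + 25))² = (49 + (19 + 16 + 25))² = (49 + 60)² = 109² = 11881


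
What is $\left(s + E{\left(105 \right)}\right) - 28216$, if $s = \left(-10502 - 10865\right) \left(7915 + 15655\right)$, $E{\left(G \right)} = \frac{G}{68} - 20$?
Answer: $- \frac{34248092863}{68} \approx -5.0365 \cdot 10^{8}$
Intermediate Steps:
$E{\left(G \right)} = -20 + \frac{G}{68}$ ($E{\left(G \right)} = G \frac{1}{68} - 20 = \frac{G}{68} - 20 = -20 + \frac{G}{68}$)
$s = -503620190$ ($s = \left(-21367\right) 23570 = -503620190$)
$\left(s + E{\left(105 \right)}\right) - 28216 = \left(-503620190 + \left(-20 + \frac{1}{68} \cdot 105\right)\right) - 28216 = \left(-503620190 + \left(-20 + \frac{105}{68}\right)\right) - 28216 = \left(-503620190 - \frac{1255}{68}\right) - 28216 = - \frac{34246174175}{68} - 28216 = - \frac{34248092863}{68}$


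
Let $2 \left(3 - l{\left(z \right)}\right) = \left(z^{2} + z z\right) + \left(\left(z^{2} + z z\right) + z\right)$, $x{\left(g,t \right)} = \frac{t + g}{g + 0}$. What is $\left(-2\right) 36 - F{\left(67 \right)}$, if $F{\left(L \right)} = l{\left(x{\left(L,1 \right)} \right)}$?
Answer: $- \frac{325149}{4489} \approx -72.432$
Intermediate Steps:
$x{\left(g,t \right)} = \frac{g + t}{g}$
$l{\left(z \right)} = 3 - 2 z^{2} - \frac{z}{2}$ ($l{\left(z \right)} = 3 - \frac{\left(z^{2} + z z\right) + \left(\left(z^{2} + z z\right) + z\right)}{2} = 3 - \frac{\left(z^{2} + z^{2}\right) + \left(\left(z^{2} + z^{2}\right) + z\right)}{2} = 3 - \frac{2 z^{2} + \left(2 z^{2} + z\right)}{2} = 3 - \frac{2 z^{2} + \left(z + 2 z^{2}\right)}{2} = 3 - \frac{z + 4 z^{2}}{2} = 3 - \left(\frac{z}{2} + 2 z^{2}\right) = 3 - 2 z^{2} - \frac{z}{2}$)
$F{\left(L \right)} = 3 - \frac{2 \left(1 + L\right)^{2}}{L^{2}} - \frac{1 + L}{2 L}$ ($F{\left(L \right)} = 3 - 2 \left(\frac{L + 1}{L}\right)^{2} - \frac{\frac{1}{L} \left(L + 1\right)}{2} = 3 - 2 \left(\frac{1 + L}{L}\right)^{2} - \frac{\frac{1}{L} \left(1 + L\right)}{2} = 3 - 2 \frac{\left(1 + L\right)^{2}}{L^{2}} - \frac{1 + L}{2 L} = 3 - \frac{2 \left(1 + L\right)^{2}}{L^{2}} - \frac{1 + L}{2 L}$)
$\left(-2\right) 36 - F{\left(67 \right)} = \left(-2\right) 36 - \frac{-4 + 67^{2} - 603}{2 \cdot 4489} = -72 - \frac{1}{2} \cdot \frac{1}{4489} \left(-4 + 4489 - 603\right) = -72 - \frac{1}{2} \cdot \frac{1}{4489} \cdot 3882 = -72 - \frac{1941}{4489} = - \frac{325149}{4489}$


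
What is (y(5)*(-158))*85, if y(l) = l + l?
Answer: -134300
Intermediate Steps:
y(l) = 2*l
(y(5)*(-158))*85 = ((2*5)*(-158))*85 = (10*(-158))*85 = -1580*85 = -134300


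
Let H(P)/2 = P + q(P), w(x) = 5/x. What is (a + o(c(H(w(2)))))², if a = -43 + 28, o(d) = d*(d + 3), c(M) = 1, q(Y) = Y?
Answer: 121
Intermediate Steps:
H(P) = 4*P (H(P) = 2*(P + P) = 2*(2*P) = 4*P)
o(d) = d*(3 + d)
a = -15
(a + o(c(H(w(2)))))² = (-15 + 1*(3 + 1))² = (-15 + 1*4)² = (-15 + 4)² = (-11)² = 121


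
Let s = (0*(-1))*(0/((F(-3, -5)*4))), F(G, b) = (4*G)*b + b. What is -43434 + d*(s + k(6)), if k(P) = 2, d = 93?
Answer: -43248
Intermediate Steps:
F(G, b) = b + 4*G*b (F(G, b) = 4*G*b + b = b + 4*G*b)
s = 0 (s = (0*(-1))*(0/((-5*(1 + 4*(-3))*4))) = 0*(0/((-5*(1 - 12)*4))) = 0*(0/((-5*(-11)*4))) = 0*(0/((55*4))) = 0*(0/220) = 0*(0*(1/220)) = 0*0 = 0)
-43434 + d*(s + k(6)) = -43434 + 93*(0 + 2) = -43434 + 93*2 = -43434 + 186 = -43248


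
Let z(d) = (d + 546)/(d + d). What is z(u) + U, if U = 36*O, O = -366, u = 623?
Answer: -2345161/178 ≈ -13175.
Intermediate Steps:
z(d) = (546 + d)/(2*d) (z(d) = (546 + d)/((2*d)) = (546 + d)*(1/(2*d)) = (546 + d)/(2*d))
U = -13176 (U = 36*(-366) = -13176)
z(u) + U = (½)*(546 + 623)/623 - 13176 = (½)*(1/623)*1169 - 13176 = 167/178 - 13176 = -2345161/178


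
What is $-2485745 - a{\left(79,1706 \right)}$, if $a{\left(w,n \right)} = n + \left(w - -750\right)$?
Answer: $-2488280$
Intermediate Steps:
$a{\left(w,n \right)} = 750 + n + w$ ($a{\left(w,n \right)} = n + \left(w + 750\right) = n + \left(750 + w\right) = 750 + n + w$)
$-2485745 - a{\left(79,1706 \right)} = -2485745 - \left(750 + 1706 + 79\right) = -2485745 - 2535 = -2488280$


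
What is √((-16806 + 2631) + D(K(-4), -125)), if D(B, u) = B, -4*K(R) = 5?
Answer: I*√56705/2 ≈ 119.06*I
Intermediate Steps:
K(R) = -5/4 (K(R) = -¼*5 = -5/4)
√((-16806 + 2631) + D(K(-4), -125)) = √((-16806 + 2631) - 5/4) = √(-14175 - 5/4) = √(-56705/4) = I*√56705/2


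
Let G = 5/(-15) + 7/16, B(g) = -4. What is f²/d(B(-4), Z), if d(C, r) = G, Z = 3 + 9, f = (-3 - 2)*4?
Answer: 3840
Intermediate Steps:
f = -20 (f = -5*4 = -20)
Z = 12
G = 5/48 (G = 5*(-1/15) + 7*(1/16) = -⅓ + 7/16 = 5/48 ≈ 0.10417)
d(C, r) = 5/48
f²/d(B(-4), Z) = (-20)²/(5/48) = 400*(48/5) = 3840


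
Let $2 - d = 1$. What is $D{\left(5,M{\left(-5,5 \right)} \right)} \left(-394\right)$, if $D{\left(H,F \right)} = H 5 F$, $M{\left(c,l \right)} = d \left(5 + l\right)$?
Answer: $-98500$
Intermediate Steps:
$d = 1$ ($d = 2 - 1 = 1$)
$M{\left(c,l \right)} = 5 + l$ ($M{\left(c,l \right)} = 1 \left(5 + l\right) = 5 + l$)
$D{\left(H,F \right)} = 5 F H$ ($D{\left(H,F \right)} = 5 H F = 5 F H$)
$D{\left(5,M{\left(-5,5 \right)} \right)} \left(-394\right) = 5 \left(5 + 5\right) 5 \left(-394\right) = 5 \cdot 10 \cdot 5 \left(-394\right) = 250 \left(-394\right) = -98500$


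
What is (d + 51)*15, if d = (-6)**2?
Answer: 1305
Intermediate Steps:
d = 36
(d + 51)*15 = (36 + 51)*15 = 87*15 = 1305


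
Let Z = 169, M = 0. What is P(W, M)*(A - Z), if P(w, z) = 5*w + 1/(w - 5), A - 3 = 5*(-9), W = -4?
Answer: 38191/9 ≈ 4243.4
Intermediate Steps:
A = -42 (A = 3 + 5*(-9) = 3 - 45 = -42)
P(w, z) = 1/(-5 + w) + 5*w (P(w, z) = 5*w + 1/(-5 + w) = 1/(-5 + w) + 5*w)
P(W, M)*(A - Z) = ((1 - 25*(-4) + 5*(-4)²)/(-5 - 4))*(-42 - 1*169) = ((1 + 100 + 5*16)/(-9))*(-42 - 169) = -(1 + 100 + 80)/9*(-211) = -⅑*181*(-211) = -181/9*(-211) = 38191/9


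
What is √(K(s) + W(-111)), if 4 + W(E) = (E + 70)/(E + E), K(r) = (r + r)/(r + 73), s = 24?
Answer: I*√1539745602/21534 ≈ 1.8222*I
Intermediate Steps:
K(r) = 2*r/(73 + r) (K(r) = (2*r)/(73 + r) = 2*r/(73 + r))
W(E) = -4 + (70 + E)/(2*E) (W(E) = -4 + (E + 70)/(E + E) = -4 + (70 + E)/((2*E)) = -4 + (70 + E)*(1/(2*E)) = -4 + (70 + E)/(2*E))
√(K(s) + W(-111)) = √(2*24/(73 + 24) + (-7/2 + 35/(-111))) = √(2*24/97 + (-7/2 + 35*(-1/111))) = √(2*24*(1/97) + (-7/2 - 35/111)) = √(48/97 - 847/222) = √(-71503/21534) = I*√1539745602/21534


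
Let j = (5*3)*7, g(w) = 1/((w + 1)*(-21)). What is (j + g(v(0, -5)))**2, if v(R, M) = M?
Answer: 77810041/7056 ≈ 11028.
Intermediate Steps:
g(w) = -1/(21*(1 + w)) (g(w) = -1/21/(1 + w) = -1/(21*(1 + w)))
j = 105 (j = 15*7 = 105)
(j + g(v(0, -5)))**2 = (105 - 1/(21 + 21*(-5)))**2 = (105 - 1/(21 - 105))**2 = (105 - 1/(-84))**2 = (105 - 1*(-1/84))**2 = (105 + 1/84)**2 = (8821/84)**2 = 77810041/7056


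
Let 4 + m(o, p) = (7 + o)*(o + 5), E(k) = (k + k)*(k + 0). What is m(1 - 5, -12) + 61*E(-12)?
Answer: 17567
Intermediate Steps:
E(k) = 2*k² (E(k) = (2*k)*k = 2*k²)
m(o, p) = -4 + (5 + o)*(7 + o) (m(o, p) = -4 + (7 + o)*(o + 5) = -4 + (7 + o)*(5 + o) = -4 + (5 + o)*(7 + o))
m(1 - 5, -12) + 61*E(-12) = (31 + (1 - 5)² + 12*(1 - 5)) + 61*(2*(-12)²) = (31 + (-4)² + 12*(-4)) + 61*(2*144) = (31 + 16 - 48) + 61*288 = -1 + 17568 = 17567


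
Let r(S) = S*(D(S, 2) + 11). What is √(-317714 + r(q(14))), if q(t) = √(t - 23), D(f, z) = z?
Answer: √(-317714 + 39*I) ≈ 0.035 + 563.66*I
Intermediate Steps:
q(t) = √(-23 + t)
r(S) = 13*S (r(S) = S*(2 + 11) = S*13 = 13*S)
√(-317714 + r(q(14))) = √(-317714 + 13*√(-23 + 14)) = √(-317714 + 13*√(-9)) = √(-317714 + 13*(3*I)) = √(-317714 + 39*I)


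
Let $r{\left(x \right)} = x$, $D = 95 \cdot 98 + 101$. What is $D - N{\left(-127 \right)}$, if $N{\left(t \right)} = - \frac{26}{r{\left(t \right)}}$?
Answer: $\frac{1195171}{127} \approx 9410.8$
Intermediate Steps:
$D = 9411$ ($D = 9310 + 101 = 9411$)
$N{\left(t \right)} = - \frac{26}{t}$
$D - N{\left(-127 \right)} = 9411 - - \frac{26}{-127} = 9411 - \left(-26\right) \left(- \frac{1}{127}\right) = 9411 - \frac{26}{127} = \frac{1195171}{127}$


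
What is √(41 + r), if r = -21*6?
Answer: I*√85 ≈ 9.2195*I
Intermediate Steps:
r = -126
√(41 + r) = √(41 - 126) = √(-85) = I*√85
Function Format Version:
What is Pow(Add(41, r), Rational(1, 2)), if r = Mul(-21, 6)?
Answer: Mul(I, Pow(85, Rational(1, 2))) ≈ Mul(9.2195, I)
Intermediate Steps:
r = -126
Pow(Add(41, r), Rational(1, 2)) = Pow(Add(41, -126), Rational(1, 2)) = Pow(-85, Rational(1, 2)) = Mul(I, Pow(85, Rational(1, 2)))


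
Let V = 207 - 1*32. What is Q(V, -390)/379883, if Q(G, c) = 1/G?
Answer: 1/66479525 ≈ 1.5042e-8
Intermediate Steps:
V = 175 (V = 207 - 32 = 175)
Q(V, -390)/379883 = 1/(175*379883) = (1/175)*(1/379883) = 1/66479525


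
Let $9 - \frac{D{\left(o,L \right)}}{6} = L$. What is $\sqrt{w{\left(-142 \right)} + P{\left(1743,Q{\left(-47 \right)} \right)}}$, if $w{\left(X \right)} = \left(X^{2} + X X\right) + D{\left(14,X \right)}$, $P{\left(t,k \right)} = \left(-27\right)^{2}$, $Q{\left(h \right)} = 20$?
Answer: $\sqrt{41963} \approx 204.85$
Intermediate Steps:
$D{\left(o,L \right)} = 54 - 6 L$
$P{\left(t,k \right)} = 729$
$w{\left(X \right)} = 54 - 6 X + 2 X^{2}$ ($w{\left(X \right)} = \left(X^{2} + X X\right) - \left(-54 + 6 X\right) = \left(X^{2} + X^{2}\right) - \left(-54 + 6 X\right) = 2 X^{2} - \left(-54 + 6 X\right) = 54 - 6 X + 2 X^{2}$)
$\sqrt{w{\left(-142 \right)} + P{\left(1743,Q{\left(-47 \right)} \right)}} = \sqrt{\left(54 - -852 + 2 \left(-142\right)^{2}\right) + 729} = \sqrt{\left(54 + 852 + 2 \cdot 20164\right) + 729} = \sqrt{\left(54 + 852 + 40328\right) + 729} = \sqrt{41234 + 729} = \sqrt{41963}$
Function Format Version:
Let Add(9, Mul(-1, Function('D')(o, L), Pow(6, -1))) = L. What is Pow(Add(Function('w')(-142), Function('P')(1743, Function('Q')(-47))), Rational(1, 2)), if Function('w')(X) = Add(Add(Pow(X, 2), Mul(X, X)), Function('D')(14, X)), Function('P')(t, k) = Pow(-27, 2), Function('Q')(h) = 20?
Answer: Pow(41963, Rational(1, 2)) ≈ 204.85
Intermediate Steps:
Function('D')(o, L) = Add(54, Mul(-6, L))
Function('P')(t, k) = 729
Function('w')(X) = Add(54, Mul(-6, X), Mul(2, Pow(X, 2))) (Function('w')(X) = Add(Add(Pow(X, 2), Mul(X, X)), Add(54, Mul(-6, X))) = Add(Add(Pow(X, 2), Pow(X, 2)), Add(54, Mul(-6, X))) = Add(Mul(2, Pow(X, 2)), Add(54, Mul(-6, X))) = Add(54, Mul(-6, X), Mul(2, Pow(X, 2))))
Pow(Add(Function('w')(-142), Function('P')(1743, Function('Q')(-47))), Rational(1, 2)) = Pow(Add(Add(54, Mul(-6, -142), Mul(2, Pow(-142, 2))), 729), Rational(1, 2)) = Pow(Add(Add(54, 852, Mul(2, 20164)), 729), Rational(1, 2)) = Pow(Add(Add(54, 852, 40328), 729), Rational(1, 2)) = Pow(Add(41234, 729), Rational(1, 2)) = Pow(41963, Rational(1, 2))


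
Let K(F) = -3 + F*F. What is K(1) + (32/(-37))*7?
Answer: -298/37 ≈ -8.0540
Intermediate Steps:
K(F) = -3 + F**2
K(1) + (32/(-37))*7 = (-3 + 1**2) + (32/(-37))*7 = (-3 + 1) + (32*(-1/37))*7 = -2 - 32/37*7 = -2 - 224/37 = -298/37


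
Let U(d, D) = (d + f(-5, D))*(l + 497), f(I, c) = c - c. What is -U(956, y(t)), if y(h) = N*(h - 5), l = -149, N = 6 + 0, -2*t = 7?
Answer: -332688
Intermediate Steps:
t = -7/2 (t = -1/2*7 = -7/2 ≈ -3.5000)
f(I, c) = 0
N = 6
y(h) = -30 + 6*h (y(h) = 6*(h - 5) = 6*(-5 + h) = -30 + 6*h)
U(d, D) = 348*d (U(d, D) = (d + 0)*(-149 + 497) = d*348 = 348*d)
-U(956, y(t)) = -348*956 = -1*332688 = -332688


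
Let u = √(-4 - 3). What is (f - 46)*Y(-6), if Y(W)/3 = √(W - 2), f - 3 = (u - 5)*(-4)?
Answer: 24*√14 - 138*I*√2 ≈ 89.8 - 195.16*I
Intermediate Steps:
u = I*√7 (u = √(-7) = I*√7 ≈ 2.6458*I)
f = 23 - 4*I*√7 (f = 3 + (I*√7 - 5)*(-4) = 3 + (-5 + I*√7)*(-4) = 3 + (20 - 4*I*√7) = 23 - 4*I*√7 ≈ 23.0 - 10.583*I)
Y(W) = 3*√(-2 + W) (Y(W) = 3*√(W - 2) = 3*√(-2 + W))
(f - 46)*Y(-6) = ((23 - 4*I*√7) - 46)*(3*√(-2 - 6)) = (-23 - 4*I*√7)*(3*√(-8)) = (-23 - 4*I*√7)*(3*(2*I*√2)) = (-23 - 4*I*√7)*(6*I*√2) = 6*I*√2*(-23 - 4*I*√7)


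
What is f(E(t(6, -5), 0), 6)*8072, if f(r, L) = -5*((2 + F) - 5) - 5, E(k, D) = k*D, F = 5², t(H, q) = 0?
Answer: -928280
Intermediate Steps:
F = 25
E(k, D) = D*k
f(r, L) = -115 (f(r, L) = -5*((2 + 25) - 5) - 5 = -5*(27 - 5) - 5 = -5*22 - 5 = -110 - 5 = -115)
f(E(t(6, -5), 0), 6)*8072 = -115*8072 = -928280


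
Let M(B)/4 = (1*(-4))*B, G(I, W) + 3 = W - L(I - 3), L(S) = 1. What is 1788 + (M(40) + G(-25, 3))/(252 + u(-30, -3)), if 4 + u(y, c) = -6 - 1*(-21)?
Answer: 469603/263 ≈ 1785.6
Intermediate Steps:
u(y, c) = 11 (u(y, c) = -4 + (-6 - 1*(-21)) = -4 + (-6 + 21) = -4 + 15 = 11)
G(I, W) = -4 + W (G(I, W) = -3 + (W - 1*1) = -3 + (W - 1) = -3 + (-1 + W) = -4 + W)
M(B) = -16*B (M(B) = 4*((1*(-4))*B) = 4*(-4*B) = -16*B)
1788 + (M(40) + G(-25, 3))/(252 + u(-30, -3)) = 1788 + (-16*40 + (-4 + 3))/(252 + 11) = 1788 + (-640 - 1)/263 = 1788 - 641*1/263 = 1788 - 641/263 = 469603/263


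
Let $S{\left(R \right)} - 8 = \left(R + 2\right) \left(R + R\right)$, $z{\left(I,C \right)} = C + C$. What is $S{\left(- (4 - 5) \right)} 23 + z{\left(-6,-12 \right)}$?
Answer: $298$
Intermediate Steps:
$z{\left(I,C \right)} = 2 C$
$S{\left(R \right)} = 8 + 2 R \left(2 + R\right)$ ($S{\left(R \right)} = 8 + \left(R + 2\right) \left(R + R\right) = 8 + \left(2 + R\right) 2 R = 8 + 2 R \left(2 + R\right)$)
$S{\left(- (4 - 5) \right)} 23 + z{\left(-6,-12 \right)} = \left(8 + 2 \left(- (4 - 5)\right)^{2} + 4 \left(- (4 - 5)\right)\right) 23 + 2 \left(-12\right) = \left(8 + 2 \left(\left(-1\right) \left(-1\right)\right)^{2} + 4 \left(\left(-1\right) \left(-1\right)\right)\right) 23 - 24 = \left(8 + 2 \cdot 1^{2} + 4 \cdot 1\right) 23 - 24 = \left(8 + 2 \cdot 1 + 4\right) 23 - 24 = \left(8 + 2 + 4\right) 23 - 24 = 14 \cdot 23 - 24 = 322 - 24 = 298$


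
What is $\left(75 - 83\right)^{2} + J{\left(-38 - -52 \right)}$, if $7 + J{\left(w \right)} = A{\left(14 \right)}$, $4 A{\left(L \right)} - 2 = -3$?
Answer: $\frac{227}{4} \approx 56.75$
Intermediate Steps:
$A{\left(L \right)} = - \frac{1}{4}$ ($A{\left(L \right)} = \frac{1}{2} + \frac{1}{4} \left(-3\right) = \frac{1}{2} - \frac{3}{4} = - \frac{1}{4}$)
$J{\left(w \right)} = - \frac{29}{4}$ ($J{\left(w \right)} = -7 - \frac{1}{4} = - \frac{29}{4}$)
$\left(75 - 83\right)^{2} + J{\left(-38 - -52 \right)} = \left(75 - 83\right)^{2} - \frac{29}{4} = \left(-8\right)^{2} - \frac{29}{4} = 64 - \frac{29}{4} = \frac{227}{4}$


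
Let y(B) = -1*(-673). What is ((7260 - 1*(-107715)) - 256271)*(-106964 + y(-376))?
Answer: 15018493136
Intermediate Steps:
y(B) = 673
((7260 - 1*(-107715)) - 256271)*(-106964 + y(-376)) = ((7260 - 1*(-107715)) - 256271)*(-106964 + 673) = ((7260 + 107715) - 256271)*(-106291) = (114975 - 256271)*(-106291) = -141296*(-106291) = 15018493136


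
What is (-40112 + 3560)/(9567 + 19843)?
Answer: -18276/14705 ≈ -1.2428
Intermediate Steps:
(-40112 + 3560)/(9567 + 19843) = -36552/29410 = -36552*1/29410 = -18276/14705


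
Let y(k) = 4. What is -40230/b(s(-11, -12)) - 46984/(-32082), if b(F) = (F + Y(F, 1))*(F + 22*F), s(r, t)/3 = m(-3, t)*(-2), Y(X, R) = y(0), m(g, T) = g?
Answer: -23964683/8116746 ≈ -2.9525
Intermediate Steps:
Y(X, R) = 4
s(r, t) = 18 (s(r, t) = 3*(-3*(-2)) = 3*6 = 18)
b(F) = 23*F*(4 + F) (b(F) = (F + 4)*(F + 22*F) = (4 + F)*(23*F) = 23*F*(4 + F))
-40230/b(s(-11, -12)) - 46984/(-32082) = -40230*1/(414*(4 + 18)) - 46984/(-32082) = -40230/(23*18*22) - 46984*(-1/32082) = -40230/9108 + 23492/16041 = -40230*1/9108 + 23492/16041 = -2235/506 + 23492/16041 = -23964683/8116746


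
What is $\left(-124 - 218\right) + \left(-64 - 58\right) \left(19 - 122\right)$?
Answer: $12224$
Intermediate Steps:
$\left(-124 - 218\right) + \left(-64 - 58\right) \left(19 - 122\right) = -342 - -12566 = -342 + 12566 = 12224$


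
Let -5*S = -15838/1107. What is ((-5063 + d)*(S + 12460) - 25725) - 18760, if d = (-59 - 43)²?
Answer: 368186306383/5535 ≈ 6.6520e+7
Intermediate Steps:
S = 15838/5535 (S = -(-15838)/(5*1107) = -⅕*(-15838/1107) = 15838/5535 ≈ 2.8614)
d = 10404 (d = (-102)² = 10404)
((-5063 + d)*(S + 12460) - 25725) - 18760 = ((-5063 + 10404)*(15838/5535 + 12460) - 25725) - 18760 = (5341*(68981938/5535) - 25725) - 18760 = (368432530858/5535 - 25725) - 18760 = 368290142983/5535 - 18760 = 368186306383/5535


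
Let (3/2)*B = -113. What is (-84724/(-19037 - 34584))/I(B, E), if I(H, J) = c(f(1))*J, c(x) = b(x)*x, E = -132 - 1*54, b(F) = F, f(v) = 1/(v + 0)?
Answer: -42362/4986753 ≈ -0.0084949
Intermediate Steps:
B = -226/3 (B = (⅔)*(-113) = -226/3 ≈ -75.333)
f(v) = 1/v
E = -186 (E = -132 - 54 = -186)
c(x) = x² (c(x) = x*x = x²)
I(H, J) = J (I(H, J) = (1/1)²*J = 1²*J = 1*J = J)
(-84724/(-19037 - 34584))/I(B, E) = -84724/(-19037 - 34584)/(-186) = -84724/(-53621)*(-1/186) = -84724*(-1/53621)*(-1/186) = (84724/53621)*(-1/186) = -42362/4986753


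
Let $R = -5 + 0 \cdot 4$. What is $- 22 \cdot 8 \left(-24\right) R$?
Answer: $-21120$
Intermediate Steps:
$R = -5$ ($R = -5 + 0 = -5$)
$- 22 \cdot 8 \left(-24\right) R = - 22 \cdot 8 \left(-24\right) \left(-5\right) = - 22 \left(\left(-192\right) \left(-5\right)\right) = \left(-22\right) 960 = -21120$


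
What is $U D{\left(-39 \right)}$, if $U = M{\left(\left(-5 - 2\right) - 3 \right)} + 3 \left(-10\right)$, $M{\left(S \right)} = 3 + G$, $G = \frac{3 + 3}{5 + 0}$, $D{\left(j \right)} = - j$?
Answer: $- \frac{5031}{5} \approx -1006.2$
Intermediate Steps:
$G = \frac{6}{5} \approx 1.2$
$M{\left(S \right)} = \frac{21}{5}$ ($M{\left(S \right)} = 3 + \frac{6}{5} = \frac{21}{5}$)
$U = - \frac{129}{5}$ ($U = \frac{21}{5} + 3 \left(-10\right) = \frac{21}{5} - 30 = - \frac{129}{5} \approx -25.8$)
$U D{\left(-39 \right)} = - \frac{129 \left(\left(-1\right) \left(-39\right)\right)}{5} = \left(- \frac{129}{5}\right) 39 = - \frac{5031}{5}$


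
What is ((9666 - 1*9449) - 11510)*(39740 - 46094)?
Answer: 71755722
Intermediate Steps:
((9666 - 1*9449) - 11510)*(39740 - 46094) = ((9666 - 9449) - 11510)*(-6354) = (217 - 11510)*(-6354) = -11293*(-6354) = 71755722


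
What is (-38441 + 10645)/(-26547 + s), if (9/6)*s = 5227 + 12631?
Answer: 83388/43925 ≈ 1.8984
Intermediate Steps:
s = 35716/3 (s = 2*(5227 + 12631)/3 = (⅔)*17858 = 35716/3 ≈ 11905.)
(-38441 + 10645)/(-26547 + s) = (-38441 + 10645)/(-26547 + 35716/3) = -27796/(-43925/3) = -27796*(-3/43925) = 83388/43925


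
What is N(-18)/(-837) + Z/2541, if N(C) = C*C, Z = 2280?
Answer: 13396/26257 ≈ 0.51019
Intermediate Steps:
N(C) = C**2
N(-18)/(-837) + Z/2541 = (-18)**2/(-837) + 2280/2541 = 324*(-1/837) + 2280*(1/2541) = -12/31 + 760/847 = 13396/26257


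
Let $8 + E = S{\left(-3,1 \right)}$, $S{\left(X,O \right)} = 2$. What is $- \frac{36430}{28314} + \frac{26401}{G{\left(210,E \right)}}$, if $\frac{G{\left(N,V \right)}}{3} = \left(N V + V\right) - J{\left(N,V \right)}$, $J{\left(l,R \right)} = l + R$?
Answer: $- \frac{16818041}{2312310} \approx -7.2733$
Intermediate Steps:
$J{\left(l,R \right)} = R + l$
$E = -6$ ($E = -8 + 2 = -6$)
$G{\left(N,V \right)} = - 3 N + 3 N V$ ($G{\left(N,V \right)} = 3 \left(\left(N V + V\right) - \left(V + N\right)\right) = 3 \left(\left(V + N V\right) - \left(N + V\right)\right) = 3 \left(- N + N V\right) = - 3 N + 3 N V$)
$- \frac{36430}{28314} + \frac{26401}{G{\left(210,E \right)}} = - \frac{36430}{28314} + \frac{26401}{3 \cdot 210 \left(-1 - 6\right)} = \left(-36430\right) \frac{1}{28314} + \frac{26401}{3 \cdot 210 \left(-7\right)} = - \frac{18215}{14157} + \frac{26401}{-4410} = - \frac{18215}{14157} + 26401 \left(- \frac{1}{4410}\right) = - \frac{18215}{14157} - \frac{26401}{4410} = - \frac{16818041}{2312310}$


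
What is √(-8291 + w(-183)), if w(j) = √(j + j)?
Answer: √(-8291 + I*√366) ≈ 0.105 + 91.055*I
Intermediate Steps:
w(j) = √2*√j (w(j) = √(2*j) = √2*√j)
√(-8291 + w(-183)) = √(-8291 + √2*√(-183)) = √(-8291 + √2*(I*√183)) = √(-8291 + I*√366)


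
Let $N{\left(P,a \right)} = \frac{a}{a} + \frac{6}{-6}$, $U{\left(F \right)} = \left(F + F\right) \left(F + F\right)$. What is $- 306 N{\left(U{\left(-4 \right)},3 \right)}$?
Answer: $0$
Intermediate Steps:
$U{\left(F \right)} = 4 F^{2}$ ($U{\left(F \right)} = 2 F 2 F = 4 F^{2}$)
$N{\left(P,a \right)} = 0$ ($N{\left(P,a \right)} = 1 + 6 \left(- \frac{1}{6}\right) = 1 - 1 = 0$)
$- 306 N{\left(U{\left(-4 \right)},3 \right)} = \left(-306\right) 0 = 0$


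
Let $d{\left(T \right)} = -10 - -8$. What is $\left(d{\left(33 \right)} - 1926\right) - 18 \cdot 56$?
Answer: $-2936$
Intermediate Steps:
$d{\left(T \right)} = -2$ ($d{\left(T \right)} = -10 + 8 = -2$)
$\left(d{\left(33 \right)} - 1926\right) - 18 \cdot 56 = \left(-2 - 1926\right) - 18 \cdot 56 = \left(-2 - 1926\right) - 1008 = -1928 - 1008 = -2936$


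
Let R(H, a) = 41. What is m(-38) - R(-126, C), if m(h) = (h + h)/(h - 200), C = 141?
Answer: -4841/119 ≈ -40.681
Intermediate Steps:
m(h) = 2*h/(-200 + h) (m(h) = (2*h)/(-200 + h) = 2*h/(-200 + h))
m(-38) - R(-126, C) = 2*(-38)/(-200 - 38) - 1*41 = 2*(-38)/(-238) - 41 = 2*(-38)*(-1/238) - 41 = 38/119 - 41 = -4841/119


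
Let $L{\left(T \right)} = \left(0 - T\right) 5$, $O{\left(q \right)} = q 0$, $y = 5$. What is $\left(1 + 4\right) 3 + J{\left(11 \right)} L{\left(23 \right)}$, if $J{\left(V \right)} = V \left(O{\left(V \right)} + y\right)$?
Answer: $-6310$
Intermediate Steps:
$O{\left(q \right)} = 0$
$L{\left(T \right)} = - 5 T$ ($L{\left(T \right)} = - T 5 = - 5 T$)
$J{\left(V \right)} = 5 V$ ($J{\left(V \right)} = V \left(0 + 5\right) = V 5 = 5 V$)
$\left(1 + 4\right) 3 + J{\left(11 \right)} L{\left(23 \right)} = \left(1 + 4\right) 3 + 5 \cdot 11 \left(\left(-5\right) 23\right) = 5 \cdot 3 + 55 \left(-115\right) = 15 - 6325 = -6310$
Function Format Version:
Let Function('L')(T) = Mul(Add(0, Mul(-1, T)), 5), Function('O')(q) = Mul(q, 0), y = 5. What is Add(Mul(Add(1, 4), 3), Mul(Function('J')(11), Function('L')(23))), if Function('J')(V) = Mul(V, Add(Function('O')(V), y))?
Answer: -6310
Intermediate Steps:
Function('O')(q) = 0
Function('L')(T) = Mul(-5, T) (Function('L')(T) = Mul(Mul(-1, T), 5) = Mul(-5, T))
Function('J')(V) = Mul(5, V) (Function('J')(V) = Mul(V, Add(0, 5)) = Mul(V, 5) = Mul(5, V))
Add(Mul(Add(1, 4), 3), Mul(Function('J')(11), Function('L')(23))) = Add(Mul(Add(1, 4), 3), Mul(Mul(5, 11), Mul(-5, 23))) = Add(Mul(5, 3), Mul(55, -115)) = Add(15, -6325) = -6310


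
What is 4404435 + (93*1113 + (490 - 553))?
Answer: 4507881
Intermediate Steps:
4404435 + (93*1113 + (490 - 553)) = 4404435 + (103509 - 63) = 4404435 + 103446 = 4507881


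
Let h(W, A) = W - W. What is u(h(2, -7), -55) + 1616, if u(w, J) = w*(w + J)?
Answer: 1616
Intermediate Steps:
h(W, A) = 0
u(w, J) = w*(J + w)
u(h(2, -7), -55) + 1616 = 0*(-55 + 0) + 1616 = 0*(-55) + 1616 = 0 + 1616 = 1616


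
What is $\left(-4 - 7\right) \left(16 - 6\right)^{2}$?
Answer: $-1100$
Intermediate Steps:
$\left(-4 - 7\right) \left(16 - 6\right)^{2} = \left(-4 - 7\right) 10^{2} = \left(-11\right) 100 = -1100$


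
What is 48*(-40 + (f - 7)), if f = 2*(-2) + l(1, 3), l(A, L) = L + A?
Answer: -2256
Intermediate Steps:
l(A, L) = A + L
f = 0 (f = 2*(-2) + (1 + 3) = -4 + 4 = 0)
48*(-40 + (f - 7)) = 48*(-40 + (0 - 7)) = 48*(-40 - 7) = 48*(-47) = -2256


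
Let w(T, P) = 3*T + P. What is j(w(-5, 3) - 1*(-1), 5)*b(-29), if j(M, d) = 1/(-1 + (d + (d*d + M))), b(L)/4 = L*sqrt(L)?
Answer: -58*I*sqrt(29)/9 ≈ -34.704*I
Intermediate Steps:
w(T, P) = P + 3*T
b(L) = 4*L**(3/2) (b(L) = 4*(L*sqrt(L)) = 4*L**(3/2))
j(M, d) = 1/(-1 + M + d + d**2) (j(M, d) = 1/(-1 + (d + (d**2 + M))) = 1/(-1 + (d + (M + d**2))) = 1/(-1 + (M + d + d**2)) = 1/(-1 + M + d + d**2))
j(w(-5, 3) - 1*(-1), 5)*b(-29) = (4*(-29)**(3/2))/(-1 + ((3 + 3*(-5)) - 1*(-1)) + 5 + 5**2) = (4*(-29*I*sqrt(29)))/(-1 + ((3 - 15) + 1) + 5 + 25) = (-116*I*sqrt(29))/(-1 + (-12 + 1) + 5 + 25) = (-116*I*sqrt(29))/(-1 - 11 + 5 + 25) = (-116*I*sqrt(29))/18 = -58*I*sqrt(29)/9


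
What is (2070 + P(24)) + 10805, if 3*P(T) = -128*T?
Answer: 11851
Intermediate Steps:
P(T) = -128*T/3 (P(T) = (-128*T)/3 = -128*T/3)
(2070 + P(24)) + 10805 = (2070 - 128/3*24) + 10805 = (2070 - 1024) + 10805 = 1046 + 10805 = 11851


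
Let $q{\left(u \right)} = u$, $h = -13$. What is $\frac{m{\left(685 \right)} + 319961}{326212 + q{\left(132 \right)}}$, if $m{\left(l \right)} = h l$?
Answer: $\frac{38882}{40793} \approx 0.95315$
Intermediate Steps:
$m{\left(l \right)} = - 13 l$
$\frac{m{\left(685 \right)} + 319961}{326212 + q{\left(132 \right)}} = \frac{\left(-13\right) 685 + 319961}{326212 + 132} = \frac{-8905 + 319961}{326344} = 311056 \cdot \frac{1}{326344} = \frac{38882}{40793}$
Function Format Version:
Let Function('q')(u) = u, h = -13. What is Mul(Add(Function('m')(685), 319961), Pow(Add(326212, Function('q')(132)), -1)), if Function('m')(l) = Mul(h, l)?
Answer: Rational(38882, 40793) ≈ 0.95315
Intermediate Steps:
Function('m')(l) = Mul(-13, l)
Mul(Add(Function('m')(685), 319961), Pow(Add(326212, Function('q')(132)), -1)) = Mul(Add(Mul(-13, 685), 319961), Pow(Add(326212, 132), -1)) = Mul(Add(-8905, 319961), Pow(326344, -1)) = Mul(311056, Rational(1, 326344)) = Rational(38882, 40793)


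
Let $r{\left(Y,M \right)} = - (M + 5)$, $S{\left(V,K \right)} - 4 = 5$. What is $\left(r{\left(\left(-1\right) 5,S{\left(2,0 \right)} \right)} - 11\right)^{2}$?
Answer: $625$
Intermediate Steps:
$S{\left(V,K \right)} = 9$ ($S{\left(V,K \right)} = 4 + 5 = 9$)
$r{\left(Y,M \right)} = -5 - M$ ($r{\left(Y,M \right)} = - (5 + M) = -5 - M$)
$\left(r{\left(\left(-1\right) 5,S{\left(2,0 \right)} \right)} - 11\right)^{2} = \left(\left(-5 - 9\right) - 11\right)^{2} = \left(-14 - 11\right)^{2} = \left(-25\right)^{2} = 625$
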